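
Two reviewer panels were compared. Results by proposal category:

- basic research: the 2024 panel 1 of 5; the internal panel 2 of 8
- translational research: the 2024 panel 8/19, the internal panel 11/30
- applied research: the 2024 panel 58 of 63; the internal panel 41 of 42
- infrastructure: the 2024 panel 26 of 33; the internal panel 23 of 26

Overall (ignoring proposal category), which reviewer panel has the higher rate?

Basic research: the 2024 panel 1/5 = 20.0%, the internal panel 2/8 = 25.0% → the internal panel
Translational research: the 2024 panel 8/19 = 42.1%, the internal panel 11/30 = 36.7% → the 2024 panel
Applied research: the 2024 panel 58/63 = 92.1%, the internal panel 41/42 = 97.6% → the internal panel
Infrastructure: the 2024 panel 26/33 = 78.8%, the internal panel 23/26 = 88.5% → the internal panel
Overall: the 2024 panel 93/120 = 77.5%, the internal panel 77/106 = 72.6% → the 2024 panel
(Neither sweeps every proposal group, but the 2024 panel has the higher pooled rate.)

the 2024 panel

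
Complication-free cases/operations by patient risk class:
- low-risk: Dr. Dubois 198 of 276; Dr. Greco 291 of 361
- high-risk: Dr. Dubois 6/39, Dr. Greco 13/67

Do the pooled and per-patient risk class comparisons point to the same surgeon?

Low-risk: Dr. Dubois 198/276 = 71.7%, Dr. Greco 291/361 = 80.6% → Dr. Greco
High-risk: Dr. Dubois 6/39 = 15.4%, Dr. Greco 13/67 = 19.4% → Dr. Greco
Overall: Dr. Dubois 204/315 = 64.8%, Dr. Greco 304/428 = 71.0% → Dr. Greco
Dr. Greco wins overall and in every patient risk group — no reversal.

Yes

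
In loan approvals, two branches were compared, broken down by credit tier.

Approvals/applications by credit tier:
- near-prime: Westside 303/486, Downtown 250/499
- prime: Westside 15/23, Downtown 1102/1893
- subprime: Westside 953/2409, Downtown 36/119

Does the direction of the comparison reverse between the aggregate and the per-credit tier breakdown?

Near-prime: Westside 303/486 = 62.3%, Downtown 250/499 = 50.1% → Westside
Prime: Westside 15/23 = 65.2%, Downtown 1102/1893 = 58.2% → Westside
Subprime: Westside 953/2409 = 39.6%, Downtown 36/119 = 30.3% → Westside
Overall: Westside 1271/2918 = 43.6%, Downtown 1388/2511 = 55.3% → Downtown
Westside wins each credit group but Downtown wins overall — the comparison reverses. Westside's applications skew toward subprime, which has a lower base rate.

Yes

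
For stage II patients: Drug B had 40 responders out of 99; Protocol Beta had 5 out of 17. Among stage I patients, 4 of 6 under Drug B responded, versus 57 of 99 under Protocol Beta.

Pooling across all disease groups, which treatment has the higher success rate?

Stage II: Drug B 40/99 = 40.4%, Protocol Beta 5/17 = 29.4% → Drug B
Stage I: Drug B 4/6 = 66.7%, Protocol Beta 57/99 = 57.6% → Drug B
Overall: Drug B 44/105 = 41.9%, Protocol Beta 62/116 = 53.4% → Protocol Beta
(Drug B wins every disease group but Protocol Beta wins overall — Drug B's patients skew toward the low-rate stage II group.)

Protocol Beta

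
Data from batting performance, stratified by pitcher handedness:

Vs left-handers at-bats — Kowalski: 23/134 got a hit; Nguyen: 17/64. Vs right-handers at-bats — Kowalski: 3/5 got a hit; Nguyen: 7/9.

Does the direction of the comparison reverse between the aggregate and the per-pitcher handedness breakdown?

No

Vs left-handers: Kowalski 23/134 = 17.2%, Nguyen 17/64 = 26.6% → Nguyen
Vs right-handers: Kowalski 3/5 = 60.0%, Nguyen 7/9 = 77.8% → Nguyen
Overall: Kowalski 26/139 = 18.7%, Nguyen 24/73 = 32.9% → Nguyen
Nguyen wins overall and in every pitcher group — no reversal.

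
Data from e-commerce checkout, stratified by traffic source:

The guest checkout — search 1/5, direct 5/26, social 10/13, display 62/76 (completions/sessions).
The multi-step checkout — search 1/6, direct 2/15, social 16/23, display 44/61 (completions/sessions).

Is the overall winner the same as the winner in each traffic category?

Search: the guest checkout 1/5 = 20.0%, the multi-step checkout 1/6 = 16.7% → the guest checkout
Direct: the guest checkout 5/26 = 19.2%, the multi-step checkout 2/15 = 13.3% → the guest checkout
Social: the guest checkout 10/13 = 76.9%, the multi-step checkout 16/23 = 69.6% → the guest checkout
Display: the guest checkout 62/76 = 81.6%, the multi-step checkout 44/61 = 72.1% → the guest checkout
Overall: the guest checkout 78/120 = 65.0%, the multi-step checkout 63/105 = 60.0% → the guest checkout
The guest checkout wins overall and in every traffic group — no reversal.

Yes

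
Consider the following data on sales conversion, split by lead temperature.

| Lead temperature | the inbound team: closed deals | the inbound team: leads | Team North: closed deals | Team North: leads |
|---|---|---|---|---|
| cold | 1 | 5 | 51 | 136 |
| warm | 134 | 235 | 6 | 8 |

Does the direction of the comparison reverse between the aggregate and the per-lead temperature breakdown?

Yes

Cold: the inbound team 1/5 = 20.0%, Team North 51/136 = 37.5% → Team North
Warm: the inbound team 134/235 = 57.0%, Team North 6/8 = 75.0% → Team North
Overall: the inbound team 135/240 = 56.2%, Team North 57/144 = 39.6% → the inbound team
Team North wins each lead group but the inbound team wins overall — the comparison reverses. Team North's leads skew toward cold, which has a lower base rate.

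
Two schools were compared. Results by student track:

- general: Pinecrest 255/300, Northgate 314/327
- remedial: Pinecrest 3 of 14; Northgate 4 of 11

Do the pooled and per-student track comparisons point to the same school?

Yes

General: Pinecrest 255/300 = 85.0%, Northgate 314/327 = 96.0% → Northgate
Remedial: Pinecrest 3/14 = 21.4%, Northgate 4/11 = 36.4% → Northgate
Overall: Pinecrest 258/314 = 82.2%, Northgate 318/338 = 94.1% → Northgate
Northgate wins overall and in every student group — no reversal.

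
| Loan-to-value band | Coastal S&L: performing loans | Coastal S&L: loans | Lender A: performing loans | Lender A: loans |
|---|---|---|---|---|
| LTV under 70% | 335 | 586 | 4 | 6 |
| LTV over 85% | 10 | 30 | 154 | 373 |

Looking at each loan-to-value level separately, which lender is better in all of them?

Lender A

LTV under 70%: Coastal S&L 335/586 = 57.2%, Lender A 4/6 = 66.7% → Lender A
LTV over 85%: Coastal S&L 10/30 = 33.3%, Lender A 154/373 = 41.3% → Lender A
Lender A has the higher rate in both groups.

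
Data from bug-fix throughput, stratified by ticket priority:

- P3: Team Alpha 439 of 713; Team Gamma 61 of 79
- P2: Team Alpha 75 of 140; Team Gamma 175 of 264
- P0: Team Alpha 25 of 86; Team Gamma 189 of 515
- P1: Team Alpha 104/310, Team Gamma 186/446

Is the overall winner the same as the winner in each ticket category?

P3: Team Alpha 439/713 = 61.6%, Team Gamma 61/79 = 77.2% → Team Gamma
P2: Team Alpha 75/140 = 53.6%, Team Gamma 175/264 = 66.3% → Team Gamma
P0: Team Alpha 25/86 = 29.1%, Team Gamma 189/515 = 36.7% → Team Gamma
P1: Team Alpha 104/310 = 33.5%, Team Gamma 186/446 = 41.7% → Team Gamma
Overall: Team Alpha 643/1249 = 51.5%, Team Gamma 611/1304 = 46.9% → Team Alpha
Team Gamma wins each ticket group but Team Alpha wins overall — the comparison reverses. Team Gamma's tickets skew toward P0, which has a lower base rate.

No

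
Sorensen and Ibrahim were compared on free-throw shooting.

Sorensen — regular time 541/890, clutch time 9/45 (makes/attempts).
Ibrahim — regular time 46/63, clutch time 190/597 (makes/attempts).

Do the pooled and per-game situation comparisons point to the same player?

No

Regular time: Sorensen 541/890 = 60.8%, Ibrahim 46/63 = 73.0% → Ibrahim
Clutch time: Sorensen 9/45 = 20.0%, Ibrahim 190/597 = 31.8% → Ibrahim
Overall: Sorensen 550/935 = 58.8%, Ibrahim 236/660 = 35.8% → Sorensen
Ibrahim wins each game group but Sorensen wins overall — the comparison reverses. Ibrahim's attempts skew toward clutch time, which has a lower base rate.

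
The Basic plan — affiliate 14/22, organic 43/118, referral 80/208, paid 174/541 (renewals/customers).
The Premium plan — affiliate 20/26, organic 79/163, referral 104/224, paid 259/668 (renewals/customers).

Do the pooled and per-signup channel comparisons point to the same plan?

Affiliate: the Basic plan 14/22 = 63.6%, the Premium plan 20/26 = 76.9% → the Premium plan
Organic: the Basic plan 43/118 = 36.4%, the Premium plan 79/163 = 48.5% → the Premium plan
Referral: the Basic plan 80/208 = 38.5%, the Premium plan 104/224 = 46.4% → the Premium plan
Paid: the Basic plan 174/541 = 32.2%, the Premium plan 259/668 = 38.8% → the Premium plan
Overall: the Basic plan 311/889 = 35.0%, the Premium plan 462/1081 = 42.7% → the Premium plan
The Premium plan wins overall and in every signup group — no reversal.

Yes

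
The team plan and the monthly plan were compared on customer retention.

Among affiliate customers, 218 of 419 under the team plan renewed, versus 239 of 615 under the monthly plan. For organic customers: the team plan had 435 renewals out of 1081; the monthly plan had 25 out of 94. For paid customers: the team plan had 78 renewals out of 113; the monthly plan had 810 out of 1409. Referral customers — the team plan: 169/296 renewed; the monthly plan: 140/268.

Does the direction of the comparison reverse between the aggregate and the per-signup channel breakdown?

Affiliate: the team plan 218/419 = 52.0%, the monthly plan 239/615 = 38.9% → the team plan
Organic: the team plan 435/1081 = 40.2%, the monthly plan 25/94 = 26.6% → the team plan
Paid: the team plan 78/113 = 69.0%, the monthly plan 810/1409 = 57.5% → the team plan
Referral: the team plan 169/296 = 57.1%, the monthly plan 140/268 = 52.2% → the team plan
Overall: the team plan 900/1909 = 47.1%, the monthly plan 1214/2386 = 50.9% → the monthly plan
The team plan wins each signup group but the monthly plan wins overall — the comparison reverses. The team plan's customers skew toward organic, which has a lower base rate.

Yes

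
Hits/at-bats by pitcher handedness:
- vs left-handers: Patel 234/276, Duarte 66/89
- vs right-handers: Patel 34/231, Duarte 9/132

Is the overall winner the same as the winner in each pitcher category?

Yes

Vs left-handers: Patel 234/276 = 84.8%, Duarte 66/89 = 74.2% → Patel
Vs right-handers: Patel 34/231 = 14.7%, Duarte 9/132 = 6.8% → Patel
Overall: Patel 268/507 = 52.9%, Duarte 75/221 = 33.9% → Patel
Patel wins overall and in every pitcher group — no reversal.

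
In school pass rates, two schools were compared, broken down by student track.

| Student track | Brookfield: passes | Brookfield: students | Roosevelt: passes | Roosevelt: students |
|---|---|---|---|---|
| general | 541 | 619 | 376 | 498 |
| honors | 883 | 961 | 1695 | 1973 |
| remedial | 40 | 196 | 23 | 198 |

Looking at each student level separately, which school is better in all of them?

General: Brookfield 541/619 = 87.4%, Roosevelt 376/498 = 75.5% → Brookfield
Honors: Brookfield 883/961 = 91.9%, Roosevelt 1695/1973 = 85.9% → Brookfield
Remedial: Brookfield 40/196 = 20.4%, Roosevelt 23/198 = 11.6% → Brookfield
Brookfield has the higher rate in all 3 groups.

Brookfield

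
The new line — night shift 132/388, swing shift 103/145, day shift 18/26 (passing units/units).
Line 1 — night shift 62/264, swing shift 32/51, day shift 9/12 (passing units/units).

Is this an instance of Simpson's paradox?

No

Night shift: the new line 132/388 = 34.0%, Line 1 62/264 = 23.5% → the new line
Swing shift: the new line 103/145 = 71.0%, Line 1 32/51 = 62.7% → the new line
Day shift: the new line 18/26 = 69.2%, Line 1 9/12 = 75.0% → Line 1
Overall: the new line 253/559 = 45.3%, Line 1 103/327 = 31.5% → the new line
Neither sweeps: the new line wins 2 of 3 groups, Line 1 wins 1. The new line wins overall but not every group — no Simpson reversal.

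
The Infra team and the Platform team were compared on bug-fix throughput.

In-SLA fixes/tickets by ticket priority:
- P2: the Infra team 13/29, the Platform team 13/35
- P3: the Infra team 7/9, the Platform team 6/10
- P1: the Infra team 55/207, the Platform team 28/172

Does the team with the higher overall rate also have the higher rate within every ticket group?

Yes

P2: the Infra team 13/29 = 44.8%, the Platform team 13/35 = 37.1% → the Infra team
P3: the Infra team 7/9 = 77.8%, the Platform team 6/10 = 60.0% → the Infra team
P1: the Infra team 55/207 = 26.6%, the Platform team 28/172 = 16.3% → the Infra team
Overall: the Infra team 75/245 = 30.6%, the Platform team 47/217 = 21.7% → the Infra team
The Infra team wins overall and in every ticket group — no reversal.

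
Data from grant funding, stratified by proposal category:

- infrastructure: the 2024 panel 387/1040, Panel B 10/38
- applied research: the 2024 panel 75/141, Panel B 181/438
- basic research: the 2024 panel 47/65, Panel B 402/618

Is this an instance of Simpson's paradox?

Yes

Infrastructure: the 2024 panel 387/1040 = 37.2%, Panel B 10/38 = 26.3% → the 2024 panel
Applied research: the 2024 panel 75/141 = 53.2%, Panel B 181/438 = 41.3% → the 2024 panel
Basic research: the 2024 panel 47/65 = 72.3%, Panel B 402/618 = 65.0% → the 2024 panel
Overall: the 2024 panel 509/1246 = 40.9%, Panel B 593/1094 = 54.2% → Panel B
The 2024 panel wins each proposal group but Panel B wins overall — the comparison reverses. The 2024 panel's proposals skew toward infrastructure, which has a lower base rate.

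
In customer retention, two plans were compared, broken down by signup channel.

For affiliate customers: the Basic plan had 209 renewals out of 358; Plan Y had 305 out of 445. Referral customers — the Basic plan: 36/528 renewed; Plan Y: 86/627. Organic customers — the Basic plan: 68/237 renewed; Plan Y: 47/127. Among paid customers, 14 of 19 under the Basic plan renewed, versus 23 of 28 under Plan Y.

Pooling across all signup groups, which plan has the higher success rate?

Affiliate: the Basic plan 209/358 = 58.4%, Plan Y 305/445 = 68.5% → Plan Y
Referral: the Basic plan 36/528 = 6.8%, Plan Y 86/627 = 13.7% → Plan Y
Organic: the Basic plan 68/237 = 28.7%, Plan Y 47/127 = 37.0% → Plan Y
Paid: the Basic plan 14/19 = 73.7%, Plan Y 23/28 = 82.1% → Plan Y
Overall: the Basic plan 327/1142 = 28.6%, Plan Y 461/1227 = 37.6% → Plan Y

Plan Y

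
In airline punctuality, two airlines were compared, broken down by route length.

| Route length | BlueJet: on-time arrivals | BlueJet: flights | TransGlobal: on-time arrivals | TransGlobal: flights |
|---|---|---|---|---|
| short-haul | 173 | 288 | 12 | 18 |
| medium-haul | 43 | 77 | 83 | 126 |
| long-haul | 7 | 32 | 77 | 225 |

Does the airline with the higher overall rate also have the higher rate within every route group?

No

Short-haul: BlueJet 173/288 = 60.1%, TransGlobal 12/18 = 66.7% → TransGlobal
Medium-haul: BlueJet 43/77 = 55.8%, TransGlobal 83/126 = 65.9% → TransGlobal
Long-haul: BlueJet 7/32 = 21.9%, TransGlobal 77/225 = 34.2% → TransGlobal
Overall: BlueJet 223/397 = 56.2%, TransGlobal 172/369 = 46.6% → BlueJet
TransGlobal wins each route group but BlueJet wins overall — the comparison reverses. TransGlobal's flights skew toward long-haul, which has a lower base rate.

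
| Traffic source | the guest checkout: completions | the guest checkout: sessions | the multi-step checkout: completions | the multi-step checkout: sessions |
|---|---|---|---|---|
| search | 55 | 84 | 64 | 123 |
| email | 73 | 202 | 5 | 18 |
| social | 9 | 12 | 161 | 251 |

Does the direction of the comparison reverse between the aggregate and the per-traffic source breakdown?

Search: the guest checkout 55/84 = 65.5%, the multi-step checkout 64/123 = 52.0% → the guest checkout
Email: the guest checkout 73/202 = 36.1%, the multi-step checkout 5/18 = 27.8% → the guest checkout
Social: the guest checkout 9/12 = 75.0%, the multi-step checkout 161/251 = 64.1% → the guest checkout
Overall: the guest checkout 137/298 = 46.0%, the multi-step checkout 230/392 = 58.7% → the multi-step checkout
The guest checkout wins each traffic group but the multi-step checkout wins overall — the comparison reverses. The guest checkout's sessions skew toward email, which has a lower base rate.

Yes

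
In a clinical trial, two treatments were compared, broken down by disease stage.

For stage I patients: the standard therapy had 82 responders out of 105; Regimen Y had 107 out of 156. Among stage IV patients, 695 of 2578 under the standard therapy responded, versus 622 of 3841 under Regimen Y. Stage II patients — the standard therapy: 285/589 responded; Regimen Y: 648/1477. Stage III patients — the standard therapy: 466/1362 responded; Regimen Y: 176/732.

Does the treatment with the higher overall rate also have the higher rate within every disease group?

Stage I: the standard therapy 82/105 = 78.1%, Regimen Y 107/156 = 68.6% → the standard therapy
Stage IV: the standard therapy 695/2578 = 27.0%, Regimen Y 622/3841 = 16.2% → the standard therapy
Stage II: the standard therapy 285/589 = 48.4%, Regimen Y 648/1477 = 43.9% → the standard therapy
Stage III: the standard therapy 466/1362 = 34.2%, Regimen Y 176/732 = 24.0% → the standard therapy
Overall: the standard therapy 1528/4634 = 33.0%, Regimen Y 1553/6206 = 25.0% → the standard therapy
The standard therapy wins overall and in every disease group — no reversal.

Yes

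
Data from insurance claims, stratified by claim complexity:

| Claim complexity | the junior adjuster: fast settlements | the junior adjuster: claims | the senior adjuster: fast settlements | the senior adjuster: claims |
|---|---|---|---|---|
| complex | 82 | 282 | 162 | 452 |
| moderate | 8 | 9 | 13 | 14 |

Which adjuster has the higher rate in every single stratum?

the senior adjuster

Complex: the junior adjuster 82/282 = 29.1%, the senior adjuster 162/452 = 35.8% → the senior adjuster
Moderate: the junior adjuster 8/9 = 88.9%, the senior adjuster 13/14 = 92.9% → the senior adjuster
The senior adjuster has the higher rate in both groups.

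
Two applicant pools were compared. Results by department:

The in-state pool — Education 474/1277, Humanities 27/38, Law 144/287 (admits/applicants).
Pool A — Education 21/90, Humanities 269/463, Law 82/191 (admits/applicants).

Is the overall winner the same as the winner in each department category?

Education: the in-state pool 474/1277 = 37.1%, Pool A 21/90 = 23.3% → the in-state pool
Humanities: the in-state pool 27/38 = 71.1%, Pool A 269/463 = 58.1% → the in-state pool
Law: the in-state pool 144/287 = 50.2%, Pool A 82/191 = 42.9% → the in-state pool
Overall: the in-state pool 645/1602 = 40.3%, Pool A 372/744 = 50.0% → Pool A
The in-state pool wins each department group but Pool A wins overall — the comparison reverses. The in-state pool's applicants skew toward Education, which has a lower base rate.

No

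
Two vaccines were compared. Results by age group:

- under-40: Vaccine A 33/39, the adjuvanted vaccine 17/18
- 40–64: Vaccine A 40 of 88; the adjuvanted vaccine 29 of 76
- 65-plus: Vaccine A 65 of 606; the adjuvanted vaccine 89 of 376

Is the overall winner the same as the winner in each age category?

No

Under-40: Vaccine A 33/39 = 84.6%, the adjuvanted vaccine 17/18 = 94.4% → the adjuvanted vaccine
40–64: Vaccine A 40/88 = 45.5%, the adjuvanted vaccine 29/76 = 38.2% → Vaccine A
65-plus: Vaccine A 65/606 = 10.7%, the adjuvanted vaccine 89/376 = 23.7% → the adjuvanted vaccine
Overall: Vaccine A 138/733 = 18.8%, the adjuvanted vaccine 135/470 = 28.7% → the adjuvanted vaccine
Neither sweeps: Vaccine A wins 1 of 3 groups, the adjuvanted vaccine wins 2. The adjuvanted vaccine wins overall but not every group — no Simpson reversal.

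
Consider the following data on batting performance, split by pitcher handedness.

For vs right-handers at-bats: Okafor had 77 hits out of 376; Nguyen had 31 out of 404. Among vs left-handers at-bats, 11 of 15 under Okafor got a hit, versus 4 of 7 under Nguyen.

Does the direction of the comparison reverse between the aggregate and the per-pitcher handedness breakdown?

No

Vs right-handers: Okafor 77/376 = 20.5%, Nguyen 31/404 = 7.7% → Okafor
Vs left-handers: Okafor 11/15 = 73.3%, Nguyen 4/7 = 57.1% → Okafor
Overall: Okafor 88/391 = 22.5%, Nguyen 35/411 = 8.5% → Okafor
Okafor wins overall and in every pitcher group — no reversal.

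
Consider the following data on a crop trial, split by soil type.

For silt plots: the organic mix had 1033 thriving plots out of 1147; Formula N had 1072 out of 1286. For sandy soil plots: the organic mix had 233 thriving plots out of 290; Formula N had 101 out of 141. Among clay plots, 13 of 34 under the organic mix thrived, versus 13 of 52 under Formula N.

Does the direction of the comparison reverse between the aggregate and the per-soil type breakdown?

Silt: the organic mix 1033/1147 = 90.1%, Formula N 1072/1286 = 83.4% → the organic mix
Sandy soil: the organic mix 233/290 = 80.3%, Formula N 101/141 = 71.6% → the organic mix
Clay: the organic mix 13/34 = 38.2%, Formula N 13/52 = 25.0% → the organic mix
Overall: the organic mix 1279/1471 = 86.9%, Formula N 1186/1479 = 80.2% → the organic mix
The organic mix wins overall and in every soil group — no reversal.

No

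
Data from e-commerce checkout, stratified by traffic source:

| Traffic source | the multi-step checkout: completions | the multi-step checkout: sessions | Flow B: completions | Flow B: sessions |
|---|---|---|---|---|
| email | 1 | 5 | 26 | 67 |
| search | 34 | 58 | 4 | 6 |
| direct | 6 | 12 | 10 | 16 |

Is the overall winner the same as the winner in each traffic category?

No

Email: the multi-step checkout 1/5 = 20.0%, Flow B 26/67 = 38.8% → Flow B
Search: the multi-step checkout 34/58 = 58.6%, Flow B 4/6 = 66.7% → Flow B
Direct: the multi-step checkout 6/12 = 50.0%, Flow B 10/16 = 62.5% → Flow B
Overall: the multi-step checkout 41/75 = 54.7%, Flow B 40/89 = 44.9% → the multi-step checkout
Flow B wins each traffic group but the multi-step checkout wins overall — the comparison reverses. Flow B's sessions skew toward email, which has a lower base rate.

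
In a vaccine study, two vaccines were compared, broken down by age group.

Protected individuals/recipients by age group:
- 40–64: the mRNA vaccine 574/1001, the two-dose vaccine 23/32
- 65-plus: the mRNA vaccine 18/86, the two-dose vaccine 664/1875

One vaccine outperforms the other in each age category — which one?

40–64: the mRNA vaccine 574/1001 = 57.3%, the two-dose vaccine 23/32 = 71.9% → the two-dose vaccine
65-plus: the mRNA vaccine 18/86 = 20.9%, the two-dose vaccine 664/1875 = 35.4% → the two-dose vaccine
The two-dose vaccine has the higher rate in both groups.

the two-dose vaccine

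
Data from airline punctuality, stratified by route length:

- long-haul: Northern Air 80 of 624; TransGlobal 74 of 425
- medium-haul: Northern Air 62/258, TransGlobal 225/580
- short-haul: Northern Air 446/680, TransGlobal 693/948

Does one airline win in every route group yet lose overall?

Long-haul: Northern Air 80/624 = 12.8%, TransGlobal 74/425 = 17.4% → TransGlobal
Medium-haul: Northern Air 62/258 = 24.0%, TransGlobal 225/580 = 38.8% → TransGlobal
Short-haul: Northern Air 446/680 = 65.6%, TransGlobal 693/948 = 73.1% → TransGlobal
Overall: Northern Air 588/1562 = 37.6%, TransGlobal 992/1953 = 50.8% → TransGlobal
TransGlobal wins overall and in every route group — no reversal.

No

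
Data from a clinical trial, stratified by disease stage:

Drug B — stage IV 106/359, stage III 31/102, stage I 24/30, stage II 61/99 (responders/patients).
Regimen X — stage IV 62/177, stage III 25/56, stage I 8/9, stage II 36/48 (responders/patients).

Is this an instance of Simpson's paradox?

Stage IV: Drug B 106/359 = 29.5%, Regimen X 62/177 = 35.0% → Regimen X
Stage III: Drug B 31/102 = 30.4%, Regimen X 25/56 = 44.6% → Regimen X
Stage I: Drug B 24/30 = 80.0%, Regimen X 8/9 = 88.9% → Regimen X
Stage II: Drug B 61/99 = 61.6%, Regimen X 36/48 = 75.0% → Regimen X
Overall: Drug B 222/590 = 37.6%, Regimen X 131/290 = 45.2% → Regimen X
Regimen X wins overall and in every disease group — no reversal.

No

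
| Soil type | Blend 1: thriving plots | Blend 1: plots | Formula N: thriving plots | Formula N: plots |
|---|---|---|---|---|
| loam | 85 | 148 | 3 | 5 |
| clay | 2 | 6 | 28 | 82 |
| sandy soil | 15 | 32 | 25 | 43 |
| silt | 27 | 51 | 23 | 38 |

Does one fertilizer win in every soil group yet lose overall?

Yes

Loam: Blend 1 85/148 = 57.4%, Formula N 3/5 = 60.0% → Formula N
Clay: Blend 1 2/6 = 33.3%, Formula N 28/82 = 34.1% → Formula N
Sandy soil: Blend 1 15/32 = 46.9%, Formula N 25/43 = 58.1% → Formula N
Silt: Blend 1 27/51 = 52.9%, Formula N 23/38 = 60.5% → Formula N
Overall: Blend 1 129/237 = 54.4%, Formula N 79/168 = 47.0% → Blend 1
Formula N wins each soil group but Blend 1 wins overall — the comparison reverses. Formula N's plots skew toward clay, which has a lower base rate.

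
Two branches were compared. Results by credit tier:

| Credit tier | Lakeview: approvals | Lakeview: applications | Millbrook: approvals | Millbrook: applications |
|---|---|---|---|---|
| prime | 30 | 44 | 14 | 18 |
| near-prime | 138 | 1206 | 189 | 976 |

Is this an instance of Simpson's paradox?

Prime: Lakeview 30/44 = 68.2%, Millbrook 14/18 = 77.8% → Millbrook
Near-prime: Lakeview 138/1206 = 11.4%, Millbrook 189/976 = 19.4% → Millbrook
Overall: Lakeview 168/1250 = 13.4%, Millbrook 203/994 = 20.4% → Millbrook
Millbrook wins overall and in every credit group — no reversal.

No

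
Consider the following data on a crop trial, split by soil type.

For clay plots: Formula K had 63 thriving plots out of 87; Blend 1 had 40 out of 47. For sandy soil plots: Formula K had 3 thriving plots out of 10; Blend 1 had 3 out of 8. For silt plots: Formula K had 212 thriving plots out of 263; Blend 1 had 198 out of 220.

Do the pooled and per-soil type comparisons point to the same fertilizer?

Yes

Clay: Formula K 63/87 = 72.4%, Blend 1 40/47 = 85.1% → Blend 1
Sandy soil: Formula K 3/10 = 30.0%, Blend 1 3/8 = 37.5% → Blend 1
Silt: Formula K 212/263 = 80.6%, Blend 1 198/220 = 90.0% → Blend 1
Overall: Formula K 278/360 = 77.2%, Blend 1 241/275 = 87.6% → Blend 1
Blend 1 wins overall and in every soil group — no reversal.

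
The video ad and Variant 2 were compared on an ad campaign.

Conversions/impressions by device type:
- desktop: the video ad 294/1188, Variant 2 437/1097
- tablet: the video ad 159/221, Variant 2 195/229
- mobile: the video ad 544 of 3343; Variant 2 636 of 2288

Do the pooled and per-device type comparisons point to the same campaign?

Yes

Desktop: the video ad 294/1188 = 24.7%, Variant 2 437/1097 = 39.8% → Variant 2
Tablet: the video ad 159/221 = 71.9%, Variant 2 195/229 = 85.2% → Variant 2
Mobile: the video ad 544/3343 = 16.3%, Variant 2 636/2288 = 27.8% → Variant 2
Overall: the video ad 997/4752 = 21.0%, Variant 2 1268/3614 = 35.1% → Variant 2
Variant 2 wins overall and in every device group — no reversal.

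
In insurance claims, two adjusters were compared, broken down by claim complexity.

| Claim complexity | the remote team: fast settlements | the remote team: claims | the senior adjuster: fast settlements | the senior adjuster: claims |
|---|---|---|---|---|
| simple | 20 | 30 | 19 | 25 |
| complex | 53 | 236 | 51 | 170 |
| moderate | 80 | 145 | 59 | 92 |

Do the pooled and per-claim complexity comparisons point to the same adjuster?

Yes

Simple: the remote team 20/30 = 66.7%, the senior adjuster 19/25 = 76.0% → the senior adjuster
Complex: the remote team 53/236 = 22.5%, the senior adjuster 51/170 = 30.0% → the senior adjuster
Moderate: the remote team 80/145 = 55.2%, the senior adjuster 59/92 = 64.1% → the senior adjuster
Overall: the remote team 153/411 = 37.2%, the senior adjuster 129/287 = 44.9% → the senior adjuster
The senior adjuster wins overall and in every claim group — no reversal.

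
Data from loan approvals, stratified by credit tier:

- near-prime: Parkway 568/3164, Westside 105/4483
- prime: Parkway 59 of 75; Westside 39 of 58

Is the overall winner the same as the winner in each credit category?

Yes

Near-prime: Parkway 568/3164 = 18.0%, Westside 105/4483 = 2.3% → Parkway
Prime: Parkway 59/75 = 78.7%, Westside 39/58 = 67.2% → Parkway
Overall: Parkway 627/3239 = 19.4%, Westside 144/4541 = 3.2% → Parkway
Parkway wins overall and in every credit group — no reversal.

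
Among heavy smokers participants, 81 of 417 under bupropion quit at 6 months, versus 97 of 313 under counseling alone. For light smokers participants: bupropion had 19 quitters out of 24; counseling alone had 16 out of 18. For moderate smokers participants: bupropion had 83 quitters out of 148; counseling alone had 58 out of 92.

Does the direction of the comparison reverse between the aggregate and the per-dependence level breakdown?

Heavy smokers: bupropion 81/417 = 19.4%, counseling alone 97/313 = 31.0% → counseling alone
Light smokers: bupropion 19/24 = 79.2%, counseling alone 16/18 = 88.9% → counseling alone
Moderate smokers: bupropion 83/148 = 56.1%, counseling alone 58/92 = 63.0% → counseling alone
Overall: bupropion 183/589 = 31.1%, counseling alone 171/423 = 40.4% → counseling alone
Counseling alone wins overall and in every dependence group — no reversal.

No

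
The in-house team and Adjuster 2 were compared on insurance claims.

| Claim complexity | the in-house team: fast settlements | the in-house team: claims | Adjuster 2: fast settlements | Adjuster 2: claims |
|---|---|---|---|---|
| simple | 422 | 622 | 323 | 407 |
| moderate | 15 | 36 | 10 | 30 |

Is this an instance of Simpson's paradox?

Simple: the in-house team 422/622 = 67.8%, Adjuster 2 323/407 = 79.4% → Adjuster 2
Moderate: the in-house team 15/36 = 41.7%, Adjuster 2 10/30 = 33.3% → the in-house team
Overall: the in-house team 437/658 = 66.4%, Adjuster 2 333/437 = 76.2% → Adjuster 2
Neither sweeps: the in-house team wins 1 of 2 groups, Adjuster 2 wins 1. Adjuster 2 wins overall but not every group — no Simpson reversal.

No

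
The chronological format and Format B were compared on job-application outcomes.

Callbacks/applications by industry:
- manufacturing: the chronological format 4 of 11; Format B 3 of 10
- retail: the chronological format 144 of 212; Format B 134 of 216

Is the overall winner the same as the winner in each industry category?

Yes

Manufacturing: the chronological format 4/11 = 36.4%, Format B 3/10 = 30.0% → the chronological format
Retail: the chronological format 144/212 = 67.9%, Format B 134/216 = 62.0% → the chronological format
Overall: the chronological format 148/223 = 66.4%, Format B 137/226 = 60.6% → the chronological format
The chronological format wins overall and in every industry group — no reversal.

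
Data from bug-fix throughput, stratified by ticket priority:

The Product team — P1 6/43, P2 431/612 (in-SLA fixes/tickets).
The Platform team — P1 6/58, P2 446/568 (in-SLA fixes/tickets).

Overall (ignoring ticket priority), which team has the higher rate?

P1: the Product team 6/43 = 14.0%, the Platform team 6/58 = 10.3% → the Product team
P2: the Product team 431/612 = 70.4%, the Platform team 446/568 = 78.5% → the Platform team
Overall: the Product team 437/655 = 66.7%, the Platform team 452/626 = 72.2% → the Platform team
(Neither sweeps every ticket group, but the Platform team has the higher pooled rate.)

the Platform team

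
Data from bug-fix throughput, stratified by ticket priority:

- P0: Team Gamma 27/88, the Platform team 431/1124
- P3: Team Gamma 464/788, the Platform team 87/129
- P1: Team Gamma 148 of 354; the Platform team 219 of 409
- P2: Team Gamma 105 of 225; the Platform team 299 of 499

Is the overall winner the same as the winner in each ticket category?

No

P0: Team Gamma 27/88 = 30.7%, the Platform team 431/1124 = 38.3% → the Platform team
P3: Team Gamma 464/788 = 58.9%, the Platform team 87/129 = 67.4% → the Platform team
P1: Team Gamma 148/354 = 41.8%, the Platform team 219/409 = 53.5% → the Platform team
P2: Team Gamma 105/225 = 46.7%, the Platform team 299/499 = 59.9% → the Platform team
Overall: Team Gamma 744/1455 = 51.1%, the Platform team 1036/2161 = 47.9% → Team Gamma
The Platform team wins each ticket group but Team Gamma wins overall — the comparison reverses. The Platform team's tickets skew toward P0, which has a lower base rate.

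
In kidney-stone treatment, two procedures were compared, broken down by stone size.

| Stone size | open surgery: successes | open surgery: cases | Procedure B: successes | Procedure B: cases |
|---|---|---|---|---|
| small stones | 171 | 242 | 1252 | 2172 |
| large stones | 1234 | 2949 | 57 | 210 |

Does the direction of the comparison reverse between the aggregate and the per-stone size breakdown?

Yes

Small stones: open surgery 171/242 = 70.7%, Procedure B 1252/2172 = 57.6% → open surgery
Large stones: open surgery 1234/2949 = 41.8%, Procedure B 57/210 = 27.1% → open surgery
Overall: open surgery 1405/3191 = 44.0%, Procedure B 1309/2382 = 55.0% → Procedure B
Open surgery wins each stone group but Procedure B wins overall — the comparison reverses. Open surgery's cases skew toward large stones, which has a lower base rate.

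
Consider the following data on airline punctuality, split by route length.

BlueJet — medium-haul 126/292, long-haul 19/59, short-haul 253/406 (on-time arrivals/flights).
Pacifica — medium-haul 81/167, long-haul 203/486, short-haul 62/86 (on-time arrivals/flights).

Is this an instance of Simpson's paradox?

Yes

Medium-haul: BlueJet 126/292 = 43.2%, Pacifica 81/167 = 48.5% → Pacifica
Long-haul: BlueJet 19/59 = 32.2%, Pacifica 203/486 = 41.8% → Pacifica
Short-haul: BlueJet 253/406 = 62.3%, Pacifica 62/86 = 72.1% → Pacifica
Overall: BlueJet 398/757 = 52.6%, Pacifica 346/739 = 46.8% → BlueJet
Pacifica wins each route group but BlueJet wins overall — the comparison reverses. Pacifica's flights skew toward long-haul, which has a lower base rate.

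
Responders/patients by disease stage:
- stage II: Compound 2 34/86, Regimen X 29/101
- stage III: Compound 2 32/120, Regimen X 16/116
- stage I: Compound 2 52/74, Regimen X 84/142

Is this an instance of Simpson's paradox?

Stage II: Compound 2 34/86 = 39.5%, Regimen X 29/101 = 28.7% → Compound 2
Stage III: Compound 2 32/120 = 26.7%, Regimen X 16/116 = 13.8% → Compound 2
Stage I: Compound 2 52/74 = 70.3%, Regimen X 84/142 = 59.2% → Compound 2
Overall: Compound 2 118/280 = 42.1%, Regimen X 129/359 = 35.9% → Compound 2
Compound 2 wins overall and in every disease group — no reversal.

No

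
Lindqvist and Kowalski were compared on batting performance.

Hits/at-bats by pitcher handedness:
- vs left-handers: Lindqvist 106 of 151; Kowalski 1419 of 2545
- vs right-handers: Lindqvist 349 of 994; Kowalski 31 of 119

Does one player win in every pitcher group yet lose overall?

Vs left-handers: Lindqvist 106/151 = 70.2%, Kowalski 1419/2545 = 55.8% → Lindqvist
Vs right-handers: Lindqvist 349/994 = 35.1%, Kowalski 31/119 = 26.1% → Lindqvist
Overall: Lindqvist 455/1145 = 39.7%, Kowalski 1450/2664 = 54.4% → Kowalski
Lindqvist wins each pitcher group but Kowalski wins overall — the comparison reverses. Lindqvist's at-bats skew toward vs right-handers, which has a lower base rate.

Yes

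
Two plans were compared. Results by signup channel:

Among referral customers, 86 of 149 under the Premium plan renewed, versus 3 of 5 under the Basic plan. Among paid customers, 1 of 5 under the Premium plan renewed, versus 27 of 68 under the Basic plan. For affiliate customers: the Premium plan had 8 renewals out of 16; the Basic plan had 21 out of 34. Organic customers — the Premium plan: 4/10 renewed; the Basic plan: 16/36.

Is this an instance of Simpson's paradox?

Yes

Referral: the Premium plan 86/149 = 57.7%, the Basic plan 3/5 = 60.0% → the Basic plan
Paid: the Premium plan 1/5 = 20.0%, the Basic plan 27/68 = 39.7% → the Basic plan
Affiliate: the Premium plan 8/16 = 50.0%, the Basic plan 21/34 = 61.8% → the Basic plan
Organic: the Premium plan 4/10 = 40.0%, the Basic plan 16/36 = 44.4% → the Basic plan
Overall: the Premium plan 99/180 = 55.0%, the Basic plan 67/143 = 46.9% → the Premium plan
The Basic plan wins each signup group but the Premium plan wins overall — the comparison reverses. The Basic plan's customers skew toward paid, which has a lower base rate.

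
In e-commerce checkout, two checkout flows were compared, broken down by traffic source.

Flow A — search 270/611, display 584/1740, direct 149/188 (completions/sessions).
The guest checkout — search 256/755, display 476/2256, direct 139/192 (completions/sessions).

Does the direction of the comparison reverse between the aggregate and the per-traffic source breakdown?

No

Search: Flow A 270/611 = 44.2%, the guest checkout 256/755 = 33.9% → Flow A
Display: Flow A 584/1740 = 33.6%, the guest checkout 476/2256 = 21.1% → Flow A
Direct: Flow A 149/188 = 79.3%, the guest checkout 139/192 = 72.4% → Flow A
Overall: Flow A 1003/2539 = 39.5%, the guest checkout 871/3203 = 27.2% → Flow A
Flow A wins overall and in every traffic group — no reversal.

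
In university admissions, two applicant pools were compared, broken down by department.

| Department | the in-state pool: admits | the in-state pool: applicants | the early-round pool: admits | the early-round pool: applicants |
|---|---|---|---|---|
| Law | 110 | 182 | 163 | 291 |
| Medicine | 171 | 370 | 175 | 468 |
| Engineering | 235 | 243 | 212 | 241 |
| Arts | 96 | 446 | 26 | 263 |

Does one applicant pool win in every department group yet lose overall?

No

Law: the in-state pool 110/182 = 60.4%, the early-round pool 163/291 = 56.0% → the in-state pool
Medicine: the in-state pool 171/370 = 46.2%, the early-round pool 175/468 = 37.4% → the in-state pool
Engineering: the in-state pool 235/243 = 96.7%, the early-round pool 212/241 = 88.0% → the in-state pool
Arts: the in-state pool 96/446 = 21.5%, the early-round pool 26/263 = 9.9% → the in-state pool
Overall: the in-state pool 612/1241 = 49.3%, the early-round pool 576/1263 = 45.6% → the in-state pool
The in-state pool wins overall and in every department group — no reversal.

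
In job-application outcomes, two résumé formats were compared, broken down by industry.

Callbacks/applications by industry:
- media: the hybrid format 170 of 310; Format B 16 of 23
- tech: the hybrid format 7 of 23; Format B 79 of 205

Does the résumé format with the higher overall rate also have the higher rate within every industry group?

No

Media: the hybrid format 170/310 = 54.8%, Format B 16/23 = 69.6% → Format B
Tech: the hybrid format 7/23 = 30.4%, Format B 79/205 = 38.5% → Format B
Overall: the hybrid format 177/333 = 53.2%, Format B 95/228 = 41.7% → the hybrid format
Format B wins each industry group but the hybrid format wins overall — the comparison reverses. Format B's applications skew toward tech, which has a lower base rate.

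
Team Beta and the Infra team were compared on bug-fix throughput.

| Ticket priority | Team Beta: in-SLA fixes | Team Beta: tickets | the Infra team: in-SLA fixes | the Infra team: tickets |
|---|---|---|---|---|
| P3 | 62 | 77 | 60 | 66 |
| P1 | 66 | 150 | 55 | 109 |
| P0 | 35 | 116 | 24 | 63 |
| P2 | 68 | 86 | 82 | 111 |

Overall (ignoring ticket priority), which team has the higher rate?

P3: Team Beta 62/77 = 80.5%, the Infra team 60/66 = 90.9% → the Infra team
P1: Team Beta 66/150 = 44.0%, the Infra team 55/109 = 50.5% → the Infra team
P0: Team Beta 35/116 = 30.2%, the Infra team 24/63 = 38.1% → the Infra team
P2: Team Beta 68/86 = 79.1%, the Infra team 82/111 = 73.9% → Team Beta
Overall: Team Beta 231/429 = 53.8%, the Infra team 221/349 = 63.3% → the Infra team
(Neither sweeps every ticket group, but the Infra team has the higher pooled rate.)

the Infra team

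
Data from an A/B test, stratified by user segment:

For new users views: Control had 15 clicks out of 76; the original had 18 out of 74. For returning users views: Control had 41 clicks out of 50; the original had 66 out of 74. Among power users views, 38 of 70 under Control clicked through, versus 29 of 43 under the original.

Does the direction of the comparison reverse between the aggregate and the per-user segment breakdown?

New users: Control 15/76 = 19.7%, the original 18/74 = 24.3% → the original
Returning users: Control 41/50 = 82.0%, the original 66/74 = 89.2% → the original
Power users: Control 38/70 = 54.3%, the original 29/43 = 67.4% → the original
Overall: Control 94/196 = 48.0%, the original 113/191 = 59.2% → the original
The original wins overall and in every user group — no reversal.

No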